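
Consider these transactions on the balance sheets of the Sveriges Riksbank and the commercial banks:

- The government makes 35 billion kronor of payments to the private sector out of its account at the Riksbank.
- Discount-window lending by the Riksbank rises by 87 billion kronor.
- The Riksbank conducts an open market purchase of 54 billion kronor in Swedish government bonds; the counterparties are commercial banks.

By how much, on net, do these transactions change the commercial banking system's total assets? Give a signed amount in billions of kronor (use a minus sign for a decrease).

Government spending 35 billion kronor: bank balance sheets expand → +35B.
Discount-window loan 87 billion kronor: bank balance sheets expand → +87B.
OMO purchase (from banks) 54 billion kronor: just an asset swap on bank balance sheets → 0.
Net: 35 + 87 + 0 = +122 billion.

+122 billion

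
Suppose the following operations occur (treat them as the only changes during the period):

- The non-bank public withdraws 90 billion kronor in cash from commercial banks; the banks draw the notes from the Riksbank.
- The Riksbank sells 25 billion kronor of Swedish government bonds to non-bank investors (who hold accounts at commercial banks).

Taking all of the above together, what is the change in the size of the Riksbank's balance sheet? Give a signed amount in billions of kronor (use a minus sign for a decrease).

-25 billion

Currency withdrawal 90 billion kronor: only the composition of liabilities changes → 0.
Asset sale (to non-banks) 25 billion kronor: a Riksbank asset is shed → −25B.
Net: 0 − 25 = -25 billion.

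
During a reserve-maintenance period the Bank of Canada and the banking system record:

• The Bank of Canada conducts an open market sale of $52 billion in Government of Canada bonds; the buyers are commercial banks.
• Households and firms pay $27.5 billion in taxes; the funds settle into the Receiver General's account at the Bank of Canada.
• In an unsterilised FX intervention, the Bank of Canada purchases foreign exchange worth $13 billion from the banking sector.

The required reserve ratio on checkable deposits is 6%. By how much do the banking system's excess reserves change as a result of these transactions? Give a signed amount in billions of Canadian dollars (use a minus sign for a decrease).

-$64.85 billion

OMO sale (to banks) $52 billion: reserves −$52B, deposits 0.
Government account inflow $27.5 billion: reserves −$27.5B, deposits −$27.5B.
FX purchase $13 billion: reserves +$13B, deposits 0.
Totals: Δreserves = −$66.5B, Δdeposits = −$27.5B.
Δrequired reserves = 6% × −$27.5B = −$1.65B.
Δexcess reserves = Δreserves − Δrequired = −$66.5B − (−$1.65B) = -$64.85 billion.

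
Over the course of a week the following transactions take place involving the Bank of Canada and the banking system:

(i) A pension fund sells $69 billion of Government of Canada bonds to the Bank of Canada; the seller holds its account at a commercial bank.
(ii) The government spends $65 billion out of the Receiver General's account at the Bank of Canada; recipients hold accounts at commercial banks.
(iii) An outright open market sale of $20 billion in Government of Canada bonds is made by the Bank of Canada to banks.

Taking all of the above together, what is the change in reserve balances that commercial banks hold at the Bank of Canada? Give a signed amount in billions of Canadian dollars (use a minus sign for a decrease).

Asset purchase (from non-banks) $69 billion: the Bank of Canada pays by crediting reserve accounts → +$69B.
Government spending $65 billion: government payments flow into bank reserve accounts → +$65B.
OMO sale (to banks) $20 billion: the buying banks pay out of their reserve balances → −$20B.
Net: 69 + 65 − 20 = +$114 billion.

+$114 billion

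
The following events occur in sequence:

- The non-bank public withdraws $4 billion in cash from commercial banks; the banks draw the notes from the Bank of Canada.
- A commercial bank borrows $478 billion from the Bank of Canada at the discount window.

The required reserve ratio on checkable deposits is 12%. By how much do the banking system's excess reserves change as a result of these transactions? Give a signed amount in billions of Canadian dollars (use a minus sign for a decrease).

+$474.48 billion

Currency withdrawal $4 billion: reserves −$4B, deposits −$4B.
Discount-window loan $478 billion: reserves +$478B, deposits 0.
Totals: Δreserves = +$474B, Δdeposits = −$4B.
Δrequired reserves = 12% × −$4B = −$0.48B.
Δexcess reserves = Δreserves − Δrequired = +$474B − (−$0.48B) = +$474.48 billion.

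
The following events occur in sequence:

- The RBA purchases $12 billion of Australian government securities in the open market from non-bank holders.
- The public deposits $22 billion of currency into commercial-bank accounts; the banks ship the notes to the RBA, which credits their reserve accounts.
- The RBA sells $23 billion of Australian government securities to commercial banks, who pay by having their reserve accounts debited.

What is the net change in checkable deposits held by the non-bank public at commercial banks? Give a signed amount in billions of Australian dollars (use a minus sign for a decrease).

RBA balance sheet:
  Assets:      Securities −$11B
  Liabilities: Bank reserves +$11B, Currency in circulation −$22B
Commercial banking system:
  Assets:      Reserves at CB +$11B, Securities +$23B
  Liabilities: Checkable deposits +$34B
So the change in checkable deposits held by the non-bank public at commercial banks is +$34 billion.

+$34 billion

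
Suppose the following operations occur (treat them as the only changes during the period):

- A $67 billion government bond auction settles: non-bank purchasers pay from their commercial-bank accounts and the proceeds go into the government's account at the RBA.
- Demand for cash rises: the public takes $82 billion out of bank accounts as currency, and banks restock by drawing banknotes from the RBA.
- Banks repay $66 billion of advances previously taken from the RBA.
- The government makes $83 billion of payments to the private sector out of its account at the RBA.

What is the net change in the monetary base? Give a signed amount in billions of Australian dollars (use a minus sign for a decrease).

-$50 billion

Government account inflow $67 billion: reserves shift to a non-base liability → −$67B.
Currency withdrawal $82 billion: just a shift between currency and reserves — both are base money → 0.
Discount-window repayment $66 billion: RBA balance sheet contracts → −$66B.
Government spending $83 billion: a non-base liability converts back to reserves → +$83B.
Net: −67 + 0 − 66 + 83 = -$50 billion.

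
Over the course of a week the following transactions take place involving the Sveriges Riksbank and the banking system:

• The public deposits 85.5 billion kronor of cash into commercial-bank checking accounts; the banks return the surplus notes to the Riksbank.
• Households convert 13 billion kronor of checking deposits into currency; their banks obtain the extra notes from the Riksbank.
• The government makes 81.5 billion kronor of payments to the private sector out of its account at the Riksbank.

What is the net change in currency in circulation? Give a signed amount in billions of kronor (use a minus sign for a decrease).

-72.5 billion

Currency deposit 85.5 billion kronor: notes return to the central bank → −85.5B.
Currency withdrawal 13 billion kronor: notes leave the central bank → +13B.
Government spending 81.5 billion kronor: no currency enters or leaves circulation → 0.
Net: −85.5 + 13 + 0 = -72.5 billion.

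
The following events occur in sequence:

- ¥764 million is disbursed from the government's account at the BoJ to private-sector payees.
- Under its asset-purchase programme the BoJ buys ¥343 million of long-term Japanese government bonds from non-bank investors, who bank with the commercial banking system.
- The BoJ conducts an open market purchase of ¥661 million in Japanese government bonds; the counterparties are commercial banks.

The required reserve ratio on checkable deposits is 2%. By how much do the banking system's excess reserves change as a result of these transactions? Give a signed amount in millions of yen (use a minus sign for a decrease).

Government spending ¥764 million: reserves +¥764M, deposits +¥764M.
Asset purchase (from non-banks) ¥343 million: reserves +¥343M, deposits +¥343M.
OMO purchase (from banks) ¥661 million: reserves +¥661M, deposits 0.
Totals: Δreserves = +¥1768M, Δdeposits = +¥1107M.
Δrequired reserves = 2% × +¥1107M = +¥22.14M.
Δexcess reserves = Δreserves − Δrequired = +¥1768M − (+¥22.14M) = +¥1745.86 million.

+¥1745.86 million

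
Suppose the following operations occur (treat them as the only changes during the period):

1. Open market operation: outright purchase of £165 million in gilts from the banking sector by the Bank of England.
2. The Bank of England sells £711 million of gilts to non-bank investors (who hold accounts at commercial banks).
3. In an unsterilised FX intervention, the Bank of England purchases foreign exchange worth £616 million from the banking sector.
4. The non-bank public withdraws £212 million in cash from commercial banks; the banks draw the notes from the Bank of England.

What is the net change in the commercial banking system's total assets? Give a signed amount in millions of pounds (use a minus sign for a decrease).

Bank of England balance sheet:
  Assets:      Securities −£546M, Foreign assets +£616M
  Liabilities: Bank reserves −£142M, Currency in circulation +£212M
Commercial banking system:
  Assets:      Reserves at CB −£142M, Securities −£165M, Foreign assets −£616M
  Liabilities: Checkable deposits −£923M
Change in total bank assets = -£923 million.

-£923 million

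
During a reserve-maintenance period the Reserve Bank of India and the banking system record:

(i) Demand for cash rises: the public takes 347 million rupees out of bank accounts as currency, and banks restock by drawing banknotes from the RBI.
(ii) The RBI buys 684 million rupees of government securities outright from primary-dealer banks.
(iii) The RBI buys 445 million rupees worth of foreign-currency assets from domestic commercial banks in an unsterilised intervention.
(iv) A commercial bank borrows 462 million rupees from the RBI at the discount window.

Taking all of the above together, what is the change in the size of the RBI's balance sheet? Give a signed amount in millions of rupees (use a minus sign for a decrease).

+1591 million

Currency withdrawal 347 million rupees: only the composition of liabilities changes → 0.
OMO purchase (from banks) 684 million rupees: an RBI asset is acquired → +684M.
FX purchase 445 million rupees: an RBI asset is acquired → +445M.
Discount-window loan 462 million rupees: an RBI asset is acquired → +462M.
Net: 0 + 684 + 445 + 462 = +1591 million.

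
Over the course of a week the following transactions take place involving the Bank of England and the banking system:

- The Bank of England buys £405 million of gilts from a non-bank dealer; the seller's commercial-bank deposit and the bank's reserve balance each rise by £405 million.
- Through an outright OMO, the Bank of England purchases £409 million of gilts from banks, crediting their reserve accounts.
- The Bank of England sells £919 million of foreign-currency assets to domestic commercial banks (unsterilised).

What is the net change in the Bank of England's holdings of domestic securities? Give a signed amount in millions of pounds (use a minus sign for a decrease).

+£814 million

Asset purchase (from non-banks) £405 million: securities added to the Bank of England's portfolio → +£405M.
OMO purchase (from banks) £409 million: securities added to the Bank of England's portfolio → +£409M.
FX sale £919 million: the Bank of England's securities portfolio is untouched → 0.
Net: 405 + 409 + 0 = +£814 million.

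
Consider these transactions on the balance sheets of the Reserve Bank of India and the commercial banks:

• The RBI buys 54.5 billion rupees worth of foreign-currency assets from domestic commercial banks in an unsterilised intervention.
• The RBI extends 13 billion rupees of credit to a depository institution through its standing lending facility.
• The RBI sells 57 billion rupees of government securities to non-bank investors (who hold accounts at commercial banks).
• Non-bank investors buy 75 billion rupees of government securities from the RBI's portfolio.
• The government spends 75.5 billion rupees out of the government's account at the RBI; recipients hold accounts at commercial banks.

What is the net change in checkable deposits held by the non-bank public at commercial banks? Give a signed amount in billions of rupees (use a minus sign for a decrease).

FX purchase 54.5 billion rupees: the counterparty is a bank, so public deposits are unchanged → 0.
Discount-window loan 13 billion rupees: the counterparty is a bank, so public deposits are unchanged → 0.
Asset sale (to non-banks) 57 billion rupees: non-bank counterparties' bank balances fall → −57B.
Asset sale (to non-banks) 75 billion rupees: non-bank counterparties' bank balances fall → −75B.
Government spending 75.5 billion rupees: non-bank counterparties' bank balances rise → +75.5B.
Net: 0 + 0 − 57 − 75 + 75.5 = -56.5 billion.

-56.5 billion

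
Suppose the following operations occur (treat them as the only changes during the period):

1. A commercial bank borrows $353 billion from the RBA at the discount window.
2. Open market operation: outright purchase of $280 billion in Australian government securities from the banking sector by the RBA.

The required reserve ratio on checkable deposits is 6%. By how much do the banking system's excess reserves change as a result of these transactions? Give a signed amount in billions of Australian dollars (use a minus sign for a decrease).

Discount-window loan $353 billion: reserves +$353B, deposits 0.
OMO purchase (from banks) $280 billion: reserves +$280B, deposits 0.
Totals: Δreserves = +$633B, Δdeposits = 0.
Δrequired reserves = 6% × 0 = 0.
Δexcess reserves = Δreserves − Δrequired = +$633B − (0) = +$633 billion.

+$633 billion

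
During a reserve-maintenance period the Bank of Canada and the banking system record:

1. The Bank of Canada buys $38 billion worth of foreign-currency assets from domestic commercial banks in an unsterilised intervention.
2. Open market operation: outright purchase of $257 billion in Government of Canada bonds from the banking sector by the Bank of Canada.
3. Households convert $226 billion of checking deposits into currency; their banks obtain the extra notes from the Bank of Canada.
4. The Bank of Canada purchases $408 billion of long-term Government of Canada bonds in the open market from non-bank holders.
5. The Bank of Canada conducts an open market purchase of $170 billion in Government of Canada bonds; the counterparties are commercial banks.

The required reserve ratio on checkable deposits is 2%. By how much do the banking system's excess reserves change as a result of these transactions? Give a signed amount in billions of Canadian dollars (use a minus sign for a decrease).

+$643.36 billion

FX purchase $38 billion: reserves +$38B, deposits 0.
OMO purchase (from banks) $257 billion: reserves +$257B, deposits 0.
Currency withdrawal $226 billion: reserves −$226B, deposits −$226B.
Asset purchase (from non-banks) $408 billion: reserves +$408B, deposits +$408B.
OMO purchase (from banks) $170 billion: reserves +$170B, deposits 0.
Totals: Δreserves = +$647B, Δdeposits = +$182B.
Δrequired reserves = 2% × +$182B = +$3.64B.
Δexcess reserves = Δreserves − Δrequired = +$647B − (+$3.64B) = +$643.36 billion.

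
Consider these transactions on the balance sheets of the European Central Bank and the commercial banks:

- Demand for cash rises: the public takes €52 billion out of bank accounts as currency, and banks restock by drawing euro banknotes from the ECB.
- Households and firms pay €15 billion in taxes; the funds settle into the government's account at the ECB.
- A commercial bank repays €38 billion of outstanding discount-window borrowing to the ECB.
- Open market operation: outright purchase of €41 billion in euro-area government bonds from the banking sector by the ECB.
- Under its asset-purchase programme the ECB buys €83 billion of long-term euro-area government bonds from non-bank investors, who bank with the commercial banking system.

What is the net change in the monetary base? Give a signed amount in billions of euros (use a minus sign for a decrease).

+€71 billion

Currency withdrawal €52 billion: just a shift between currency and reserves — both are base money → 0.
Government account inflow €15 billion: reserves shift to a non-base liability → −€15B.
Discount-window repayment €38 billion: ECB balance sheet contracts → −€38B.
OMO purchase (from banks) €41 billion: ECB balance sheet expands → +€41B.
Asset purchase (from non-banks) €83 billion: ECB balance sheet expands → +€83B.
Net: 0 − 15 − 38 + 41 + 83 = +€71 billion.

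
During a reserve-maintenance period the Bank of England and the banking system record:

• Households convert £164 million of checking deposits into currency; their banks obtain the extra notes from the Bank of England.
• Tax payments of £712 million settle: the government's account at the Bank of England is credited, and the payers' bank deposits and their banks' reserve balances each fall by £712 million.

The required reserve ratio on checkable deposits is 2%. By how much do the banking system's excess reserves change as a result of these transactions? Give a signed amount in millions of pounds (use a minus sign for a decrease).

-£858.48 million

Currency withdrawal £164 million: reserves −£164M, deposits −£164M.
Government account inflow £712 million: reserves −£712M, deposits −£712M.
Totals: Δreserves = −£876M, Δdeposits = −£876M.
Δrequired reserves = 2% × −£876M = −£17.52M.
Δexcess reserves = Δreserves − Δrequired = −£876M − (−£17.52M) = -£858.48 million.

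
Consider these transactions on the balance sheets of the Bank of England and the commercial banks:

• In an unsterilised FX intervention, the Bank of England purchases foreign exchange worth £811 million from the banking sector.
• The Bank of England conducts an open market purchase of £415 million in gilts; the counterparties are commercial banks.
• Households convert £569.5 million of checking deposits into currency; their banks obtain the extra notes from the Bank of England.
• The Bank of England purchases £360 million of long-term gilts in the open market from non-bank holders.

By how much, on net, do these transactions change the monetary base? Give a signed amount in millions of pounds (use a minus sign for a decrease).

+£1586 million

Bank of England balance sheet:
  Assets:      Securities +£775M, Foreign assets +£811M
  Liabilities: Bank reserves +£1016.5M, Currency in circulation +£569.5M
Monetary base = currency + reserves: +£569.5M + (+£1016.5M) = +£1586 million.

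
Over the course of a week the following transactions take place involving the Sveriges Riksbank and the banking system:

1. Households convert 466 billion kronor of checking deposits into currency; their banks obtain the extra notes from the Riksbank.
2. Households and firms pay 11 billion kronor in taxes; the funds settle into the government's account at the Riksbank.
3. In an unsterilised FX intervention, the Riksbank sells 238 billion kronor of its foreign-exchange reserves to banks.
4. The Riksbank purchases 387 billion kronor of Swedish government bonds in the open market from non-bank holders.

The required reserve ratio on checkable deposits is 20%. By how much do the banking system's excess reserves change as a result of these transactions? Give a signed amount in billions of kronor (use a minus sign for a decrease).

Currency withdrawal 466 billion kronor: reserves −466B, deposits −466B.
Government account inflow 11 billion kronor: reserves −11B, deposits −11B.
FX sale 238 billion kronor: reserves −238B, deposits 0.
Asset purchase (from non-banks) 387 billion kronor: reserves +387B, deposits +387B.
Totals: Δreserves = −328B, Δdeposits = −90B.
Δrequired reserves = 20% × −90B = −18B.
Δexcess reserves = Δreserves − Δrequired = −328B − (−18B) = -310 billion.

-310 billion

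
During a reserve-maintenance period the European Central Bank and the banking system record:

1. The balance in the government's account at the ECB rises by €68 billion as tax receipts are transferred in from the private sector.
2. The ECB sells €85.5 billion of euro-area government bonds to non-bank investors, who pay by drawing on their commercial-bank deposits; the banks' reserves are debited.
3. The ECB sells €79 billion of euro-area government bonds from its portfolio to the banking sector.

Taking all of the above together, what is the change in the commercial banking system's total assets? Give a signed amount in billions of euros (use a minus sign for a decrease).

ECB balance sheet:
  Assets:      Securities −€164.5B
  Liabilities: Bank reserves −€232.5B, Government deposits +€68B
Commercial banking system:
  Assets:      Reserves at CB −€232.5B, Securities +€79B
  Liabilities: Checkable deposits −€153.5B
Change in total bank assets = -€153.5 billion.

-€153.5 billion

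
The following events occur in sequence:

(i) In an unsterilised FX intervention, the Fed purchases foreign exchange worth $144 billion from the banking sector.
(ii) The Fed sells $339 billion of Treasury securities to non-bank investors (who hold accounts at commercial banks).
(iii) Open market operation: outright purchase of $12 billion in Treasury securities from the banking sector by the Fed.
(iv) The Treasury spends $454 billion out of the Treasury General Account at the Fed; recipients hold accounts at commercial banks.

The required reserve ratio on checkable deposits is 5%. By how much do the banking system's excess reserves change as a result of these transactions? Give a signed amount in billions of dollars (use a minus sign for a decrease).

FX purchase $144 billion: reserves +$144B, deposits 0.
Asset sale (to non-banks) $339 billion: reserves −$339B, deposits −$339B.
OMO purchase (from banks) $12 billion: reserves +$12B, deposits 0.
Government spending $454 billion: reserves +$454B, deposits +$454B.
Totals: Δreserves = +$271B, Δdeposits = +$115B.
Δrequired reserves = 5% × +$115B = +$5.75B.
Δexcess reserves = Δreserves − Δrequired = +$271B − (+$5.75B) = +$265.25 billion.

+$265.25 billion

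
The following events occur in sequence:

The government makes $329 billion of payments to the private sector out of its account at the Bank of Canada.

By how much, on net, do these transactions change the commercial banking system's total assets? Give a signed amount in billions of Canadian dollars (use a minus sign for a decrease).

+$329 billion

Government spending $329 billion: bank balance sheets expand → +$329B.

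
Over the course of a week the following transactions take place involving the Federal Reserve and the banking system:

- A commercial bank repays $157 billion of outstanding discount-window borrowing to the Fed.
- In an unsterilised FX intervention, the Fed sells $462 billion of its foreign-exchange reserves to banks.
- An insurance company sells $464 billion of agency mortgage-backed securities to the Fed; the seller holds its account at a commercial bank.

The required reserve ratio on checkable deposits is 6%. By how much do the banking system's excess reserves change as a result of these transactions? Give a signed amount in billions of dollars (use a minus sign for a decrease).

-$182.84 billion

Discount-window repayment $157 billion: reserves −$157B, deposits 0.
FX sale $462 billion: reserves −$462B, deposits 0.
Asset purchase (from non-banks) $464 billion: reserves +$464B, deposits +$464B.
Totals: Δreserves = −$155B, Δdeposits = +$464B.
Δrequired reserves = 6% × +$464B = +$27.84B.
Δexcess reserves = Δreserves − Δrequired = −$155B − (+$27.84B) = -$182.84 billion.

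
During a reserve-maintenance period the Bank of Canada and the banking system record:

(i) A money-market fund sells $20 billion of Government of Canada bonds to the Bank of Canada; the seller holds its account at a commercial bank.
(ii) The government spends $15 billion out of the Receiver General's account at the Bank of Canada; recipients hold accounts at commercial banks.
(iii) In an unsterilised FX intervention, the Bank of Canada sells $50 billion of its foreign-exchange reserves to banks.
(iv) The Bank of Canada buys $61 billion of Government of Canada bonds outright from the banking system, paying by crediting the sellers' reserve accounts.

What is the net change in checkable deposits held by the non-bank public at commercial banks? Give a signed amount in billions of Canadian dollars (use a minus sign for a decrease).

+$35 billion

Bank of Canada balance sheet:
  Assets:      Securities +$81B, Foreign assets −$50B
  Liabilities: Bank reserves +$46B, Government deposits −$15B
Commercial banking system:
  Assets:      Reserves at CB +$46B, Securities −$61B, Foreign assets +$50B
  Liabilities: Checkable deposits +$35B
So the change in checkable deposits held by the non-bank public at commercial banks is +$35 billion.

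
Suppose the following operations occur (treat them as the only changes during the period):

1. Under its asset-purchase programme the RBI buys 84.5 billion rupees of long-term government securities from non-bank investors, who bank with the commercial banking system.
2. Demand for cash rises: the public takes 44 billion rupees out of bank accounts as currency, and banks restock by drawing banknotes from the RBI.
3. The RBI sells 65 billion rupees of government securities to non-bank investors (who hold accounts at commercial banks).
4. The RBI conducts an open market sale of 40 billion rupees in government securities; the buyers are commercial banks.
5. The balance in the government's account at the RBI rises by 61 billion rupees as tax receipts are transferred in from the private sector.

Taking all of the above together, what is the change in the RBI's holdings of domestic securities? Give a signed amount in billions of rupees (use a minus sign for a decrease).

-20.5 billion

Asset purchase (from non-banks) 84.5 billion rupees: securities added to the RBI's portfolio → +84.5B.
Currency withdrawal 44 billion rupees: the RBI's securities portfolio is untouched → 0.
Asset sale (to non-banks) 65 billion rupees: securities removed from the RBI's portfolio → −65B.
OMO sale (to banks) 40 billion rupees: securities removed from the RBI's portfolio → −40B.
Government account inflow 61 billion rupees: the RBI's securities portfolio is untouched → 0.
Net: 84.5 + 0 − 65 − 40 + 0 = -20.5 billion.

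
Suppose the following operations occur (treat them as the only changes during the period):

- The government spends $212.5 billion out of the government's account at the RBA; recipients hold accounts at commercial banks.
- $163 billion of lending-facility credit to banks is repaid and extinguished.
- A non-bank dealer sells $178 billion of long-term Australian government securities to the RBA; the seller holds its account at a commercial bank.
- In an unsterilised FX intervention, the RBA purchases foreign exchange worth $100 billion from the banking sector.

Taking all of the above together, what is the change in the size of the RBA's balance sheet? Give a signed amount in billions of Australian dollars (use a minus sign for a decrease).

+$115 billion

Government spending $212.5 billion: only the composition of liabilities changes → 0.
Discount-window repayment $163 billion: an RBA asset is shed → −$163B.
Asset purchase (from non-banks) $178 billion: an RBA asset is acquired → +$178B.
FX purchase $100 billion: an RBA asset is acquired → +$100B.
Net: 0 − 163 + 178 + 100 = +$115 billion.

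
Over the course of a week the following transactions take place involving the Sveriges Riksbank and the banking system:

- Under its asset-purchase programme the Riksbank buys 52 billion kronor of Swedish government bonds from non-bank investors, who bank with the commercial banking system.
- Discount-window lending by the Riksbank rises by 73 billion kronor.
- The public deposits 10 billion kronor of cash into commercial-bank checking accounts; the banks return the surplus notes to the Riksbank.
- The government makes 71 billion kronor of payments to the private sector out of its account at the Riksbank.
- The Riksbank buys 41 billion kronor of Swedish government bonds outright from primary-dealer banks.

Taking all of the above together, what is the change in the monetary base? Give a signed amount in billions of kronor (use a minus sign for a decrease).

Riksbank balance sheet:
  Assets:      Securities +93B, Loans to banks +73B
  Liabilities: Bank reserves +247B, Currency in circulation −10B, Government deposits −71B
Commercial banking system:
  Assets:      Reserves at CB +247B, Securities −41B
  Liabilities: Checkable deposits +133B, Borrowings from CB +73B
Monetary base = currency + reserves: −10B + (+247B) = +237 billion.

+237 billion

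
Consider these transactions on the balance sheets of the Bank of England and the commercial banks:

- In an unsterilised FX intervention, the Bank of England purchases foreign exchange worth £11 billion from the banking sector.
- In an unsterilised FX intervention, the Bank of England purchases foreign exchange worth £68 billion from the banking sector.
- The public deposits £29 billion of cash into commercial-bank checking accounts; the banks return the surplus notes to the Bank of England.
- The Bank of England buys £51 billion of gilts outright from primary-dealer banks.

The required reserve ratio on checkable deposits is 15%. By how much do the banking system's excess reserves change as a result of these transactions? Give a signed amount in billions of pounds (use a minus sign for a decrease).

+£154.65 billion

FX purchase £11 billion: reserves +£11B, deposits 0.
FX purchase £68 billion: reserves +£68B, deposits 0.
Currency deposit £29 billion: reserves +£29B, deposits +£29B.
OMO purchase (from banks) £51 billion: reserves +£51B, deposits 0.
Totals: Δreserves = +£159B, Δdeposits = +£29B.
Δrequired reserves = 15% × +£29B = +£4.35B.
Δexcess reserves = Δreserves − Δrequired = +£159B − (+£4.35B) = +£154.65 billion.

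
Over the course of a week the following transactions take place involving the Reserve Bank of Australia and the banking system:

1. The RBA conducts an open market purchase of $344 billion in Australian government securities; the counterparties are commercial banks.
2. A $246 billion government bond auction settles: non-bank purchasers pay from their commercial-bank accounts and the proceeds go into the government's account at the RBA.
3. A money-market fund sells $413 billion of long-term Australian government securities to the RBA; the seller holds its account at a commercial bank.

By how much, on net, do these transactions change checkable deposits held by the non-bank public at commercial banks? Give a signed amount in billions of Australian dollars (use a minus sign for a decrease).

RBA balance sheet:
  Assets:      Securities +$757B
  Liabilities: Bank reserves +$511B, Government deposits +$246B
Commercial banking system:
  Assets:      Reserves at CB +$511B, Securities −$344B
  Liabilities: Checkable deposits +$167B
So the change in checkable deposits held by the non-bank public at commercial banks is +$167 billion.

+$167 billion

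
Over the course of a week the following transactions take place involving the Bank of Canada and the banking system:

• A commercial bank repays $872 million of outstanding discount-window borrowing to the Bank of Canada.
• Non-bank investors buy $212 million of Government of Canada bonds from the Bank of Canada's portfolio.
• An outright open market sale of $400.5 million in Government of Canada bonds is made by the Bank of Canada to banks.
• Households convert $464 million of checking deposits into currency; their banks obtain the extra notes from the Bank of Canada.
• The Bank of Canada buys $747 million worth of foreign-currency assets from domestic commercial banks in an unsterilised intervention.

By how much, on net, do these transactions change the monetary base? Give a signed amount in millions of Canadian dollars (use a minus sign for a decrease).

Bank of Canada balance sheet:
  Assets:      Securities −$612.5M, Loans to banks −$872M, Foreign assets +$747M
  Liabilities: Bank reserves −$1201.5M, Currency in circulation +$464M
Monetary base = currency + reserves: +$464M + (−$1201.5M) = -$737.5 million.

-$737.5 million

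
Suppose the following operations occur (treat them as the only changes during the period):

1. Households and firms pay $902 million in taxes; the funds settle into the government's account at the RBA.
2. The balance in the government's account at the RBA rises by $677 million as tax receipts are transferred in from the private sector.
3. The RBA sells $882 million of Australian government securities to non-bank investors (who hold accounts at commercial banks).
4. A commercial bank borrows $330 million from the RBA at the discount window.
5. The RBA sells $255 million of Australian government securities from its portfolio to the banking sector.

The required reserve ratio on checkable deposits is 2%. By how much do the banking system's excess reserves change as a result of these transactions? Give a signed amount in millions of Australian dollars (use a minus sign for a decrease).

-$2336.78 million

Government account inflow $902 million: reserves −$902M, deposits −$902M.
Government account inflow $677 million: reserves −$677M, deposits −$677M.
Asset sale (to non-banks) $882 million: reserves −$882M, deposits −$882M.
Discount-window loan $330 million: reserves +$330M, deposits 0.
OMO sale (to banks) $255 million: reserves −$255M, deposits 0.
Totals: Δreserves = −$2386M, Δdeposits = −$2461M.
Δrequired reserves = 2% × −$2461M = −$49.22M.
Δexcess reserves = Δreserves − Δrequired = −$2386M − (−$49.22M) = -$2336.78 million.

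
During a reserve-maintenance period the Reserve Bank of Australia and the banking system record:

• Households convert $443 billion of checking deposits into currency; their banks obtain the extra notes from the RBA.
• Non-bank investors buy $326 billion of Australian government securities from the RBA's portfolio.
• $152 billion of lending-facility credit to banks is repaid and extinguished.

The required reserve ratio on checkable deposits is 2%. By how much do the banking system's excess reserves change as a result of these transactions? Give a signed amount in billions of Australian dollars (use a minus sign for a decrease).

-$905.62 billion

Currency withdrawal $443 billion: reserves −$443B, deposits −$443B.
Asset sale (to non-banks) $326 billion: reserves −$326B, deposits −$326B.
Discount-window repayment $152 billion: reserves −$152B, deposits 0.
Totals: Δreserves = −$921B, Δdeposits = −$769B.
Δrequired reserves = 2% × −$769B = −$15.38B.
Δexcess reserves = Δreserves − Δrequired = −$921B − (−$15.38B) = -$905.62 billion.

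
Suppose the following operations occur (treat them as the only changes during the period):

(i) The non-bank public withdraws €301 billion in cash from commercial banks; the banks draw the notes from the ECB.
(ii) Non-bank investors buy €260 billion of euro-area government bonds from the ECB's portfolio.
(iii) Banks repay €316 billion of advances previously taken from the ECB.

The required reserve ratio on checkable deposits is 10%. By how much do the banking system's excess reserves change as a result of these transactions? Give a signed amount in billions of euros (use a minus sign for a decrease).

-€820.9 billion

Currency withdrawal €301 billion: reserves −€301B, deposits −€301B.
Asset sale (to non-banks) €260 billion: reserves −€260B, deposits −€260B.
Discount-window repayment €316 billion: reserves −€316B, deposits 0.
Totals: Δreserves = −€877B, Δdeposits = −€561B.
Δrequired reserves = 10% × −€561B = −€56.1B.
Δexcess reserves = Δreserves − Δrequired = −€877B − (−€56.1B) = -€820.9 billion.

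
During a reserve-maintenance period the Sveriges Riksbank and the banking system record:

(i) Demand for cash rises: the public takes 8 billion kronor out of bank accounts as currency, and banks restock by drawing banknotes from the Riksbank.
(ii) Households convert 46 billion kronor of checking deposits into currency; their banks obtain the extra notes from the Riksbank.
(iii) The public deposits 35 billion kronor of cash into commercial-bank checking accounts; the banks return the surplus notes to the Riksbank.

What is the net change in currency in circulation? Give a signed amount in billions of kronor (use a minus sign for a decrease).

+19 billion

Riksbank balance sheet:
  Assets:      no change
  Liabilities: Bank reserves −19B, Currency in circulation +19B
So the change in currency in circulation is +19 billion.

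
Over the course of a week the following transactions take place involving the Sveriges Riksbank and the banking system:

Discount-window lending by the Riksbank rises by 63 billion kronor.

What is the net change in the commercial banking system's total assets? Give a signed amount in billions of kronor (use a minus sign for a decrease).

+63 billion

Riksbank balance sheet:
  Assets:      Loans to banks +63B
  Liabilities: Bank reserves +63B
Commercial banking system:
  Assets:      Reserves at CB +63B
  Liabilities: Borrowings from CB +63B
Change in total bank assets = +63 billion.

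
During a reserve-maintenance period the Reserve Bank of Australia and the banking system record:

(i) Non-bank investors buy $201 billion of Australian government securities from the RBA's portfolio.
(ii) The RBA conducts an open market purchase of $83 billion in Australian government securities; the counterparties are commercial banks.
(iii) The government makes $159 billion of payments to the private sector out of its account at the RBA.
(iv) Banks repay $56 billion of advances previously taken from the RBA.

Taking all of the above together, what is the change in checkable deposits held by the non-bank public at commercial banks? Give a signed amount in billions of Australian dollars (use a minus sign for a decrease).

Asset sale (to non-banks) $201 billion: non-bank counterparties' bank balances fall → −$201B.
OMO purchase (from banks) $83 billion: the counterparty is a bank, so public deposits are unchanged → 0.
Government spending $159 billion: non-bank counterparties' bank balances rise → +$159B.
Discount-window repayment $56 billion: the counterparty is a bank, so public deposits are unchanged → 0.
Net: −201 + 0 + 159 + 0 = -$42 billion.

-$42 billion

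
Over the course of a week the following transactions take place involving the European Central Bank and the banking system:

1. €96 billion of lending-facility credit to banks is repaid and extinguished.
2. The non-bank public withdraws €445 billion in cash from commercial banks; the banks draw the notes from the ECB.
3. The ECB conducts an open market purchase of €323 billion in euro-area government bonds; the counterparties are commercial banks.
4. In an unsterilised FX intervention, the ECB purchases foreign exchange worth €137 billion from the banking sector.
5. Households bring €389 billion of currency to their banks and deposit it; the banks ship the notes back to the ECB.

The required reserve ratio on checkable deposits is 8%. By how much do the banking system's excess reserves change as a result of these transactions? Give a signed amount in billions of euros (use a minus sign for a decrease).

Discount-window repayment €96 billion: reserves −€96B, deposits 0.
Currency withdrawal €445 billion: reserves −€445B, deposits −€445B.
OMO purchase (from banks) €323 billion: reserves +€323B, deposits 0.
FX purchase €137 billion: reserves +€137B, deposits 0.
Currency deposit €389 billion: reserves +€389B, deposits +€389B.
Totals: Δreserves = +€308B, Δdeposits = −€56B.
Δrequired reserves = 8% × −€56B = −€4.48B.
Δexcess reserves = Δreserves − Δrequired = +€308B − (−€4.48B) = +€312.48 billion.

+€312.48 billion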